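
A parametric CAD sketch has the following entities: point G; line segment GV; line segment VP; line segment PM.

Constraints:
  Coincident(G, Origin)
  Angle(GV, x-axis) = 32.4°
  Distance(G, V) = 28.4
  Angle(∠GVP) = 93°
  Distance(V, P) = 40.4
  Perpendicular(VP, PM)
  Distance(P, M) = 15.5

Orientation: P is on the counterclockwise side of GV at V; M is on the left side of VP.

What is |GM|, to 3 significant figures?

43.8

G is at the origin; GV runs at 32.4° with length 28.4, so V = 28.4·(cos 32.4°, sin 32.4°) = (24.0, 15.2). ∠GVP = 93.0°, so VP runs at 32.4° + (180° − 93.0°) = 119° from the x-axis; with |VP| = 40.4, P = V + 40.4·(cos 119°, sin 119°) = (4.15, 50.4). VP ⟂ PM; with |PM| = 15.5 on the left of VP, M = P + 15.5·(-0.871, -0.491) = (-9.36, 42.8). Then |GM| = |M − G| = 43.8.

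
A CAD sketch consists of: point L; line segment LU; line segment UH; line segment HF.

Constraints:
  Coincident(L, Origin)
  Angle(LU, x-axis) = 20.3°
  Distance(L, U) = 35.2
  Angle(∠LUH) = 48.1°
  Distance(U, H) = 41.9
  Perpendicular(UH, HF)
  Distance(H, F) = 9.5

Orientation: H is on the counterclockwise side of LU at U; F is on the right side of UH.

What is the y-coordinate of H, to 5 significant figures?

31.754

L is at the origin; LU runs at 20.3° with length 35.2, so U = 35.2·(cos 20.3°, sin 20.3°) = (33.014, 12.212). ∠LUH = 48.1°, so UH runs at 20.3° + (180° − 48.1°) = 152.20° from the x-axis; with |UH| = 41.9, H = U + 41.9·(cos 152.20°, sin 152.20°) = (-4.0503, 31.754). So H.y = 31.754.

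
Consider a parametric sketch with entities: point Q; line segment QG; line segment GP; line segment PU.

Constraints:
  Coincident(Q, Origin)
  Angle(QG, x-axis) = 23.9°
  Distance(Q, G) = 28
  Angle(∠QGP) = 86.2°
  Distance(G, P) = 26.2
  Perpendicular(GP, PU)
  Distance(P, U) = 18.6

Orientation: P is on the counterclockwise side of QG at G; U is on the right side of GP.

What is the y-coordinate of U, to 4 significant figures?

43.19

Q is at the origin; QG runs at 23.9° with length 28.0, so G = 28.0·(cos 23.9°, sin 23.9°) = (25.60, 11.34). ∠QGP = 86.2°, so GP runs at 23.9° + (180° − 86.2°) = 117.7° from the x-axis; with |GP| = 26.2, P = G + 26.2·(cos 117.7°, sin 117.7°) = (13.42, 34.54). The perpendicularity gives PU at right angles to GP; with |PU| = 18.6 on the right of GP, U = P + 18.6·(0.8854, 0.4648) = (29.89, 43.19). So U.y = 43.19.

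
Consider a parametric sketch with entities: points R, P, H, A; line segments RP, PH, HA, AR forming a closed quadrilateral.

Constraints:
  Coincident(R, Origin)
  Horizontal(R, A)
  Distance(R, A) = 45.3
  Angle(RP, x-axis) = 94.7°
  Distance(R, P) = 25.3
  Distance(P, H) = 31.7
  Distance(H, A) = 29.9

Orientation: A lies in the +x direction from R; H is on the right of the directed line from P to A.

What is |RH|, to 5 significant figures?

15.473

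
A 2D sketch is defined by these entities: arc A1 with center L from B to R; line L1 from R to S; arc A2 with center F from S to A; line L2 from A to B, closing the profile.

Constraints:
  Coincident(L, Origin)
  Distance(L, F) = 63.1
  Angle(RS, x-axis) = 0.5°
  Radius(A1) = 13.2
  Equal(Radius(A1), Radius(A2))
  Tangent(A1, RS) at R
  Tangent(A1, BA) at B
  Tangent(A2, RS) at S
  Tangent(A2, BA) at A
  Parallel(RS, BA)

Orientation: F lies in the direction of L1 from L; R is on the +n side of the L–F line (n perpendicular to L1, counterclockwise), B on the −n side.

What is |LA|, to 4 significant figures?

64.47

Tangency of A1 to both parallel lines with radius 13.2 puts R and B at L ± 13.2·n: R = (-0.1152, 13.20), B = (0.1152, -13.20). Equal radii place S and A the same way about F: S = F + 13.2·n = (62.98, 13.75), A = F − 13.2·n = (63.21, -12.65). Then |LA| = |A − L| = 64.47.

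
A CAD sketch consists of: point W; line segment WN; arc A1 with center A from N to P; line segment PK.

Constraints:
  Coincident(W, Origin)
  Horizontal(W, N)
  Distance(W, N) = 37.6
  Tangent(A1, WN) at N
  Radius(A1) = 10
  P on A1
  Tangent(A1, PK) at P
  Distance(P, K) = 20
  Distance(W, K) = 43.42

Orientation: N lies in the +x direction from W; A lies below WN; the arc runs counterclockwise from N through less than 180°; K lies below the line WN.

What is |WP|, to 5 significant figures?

29.899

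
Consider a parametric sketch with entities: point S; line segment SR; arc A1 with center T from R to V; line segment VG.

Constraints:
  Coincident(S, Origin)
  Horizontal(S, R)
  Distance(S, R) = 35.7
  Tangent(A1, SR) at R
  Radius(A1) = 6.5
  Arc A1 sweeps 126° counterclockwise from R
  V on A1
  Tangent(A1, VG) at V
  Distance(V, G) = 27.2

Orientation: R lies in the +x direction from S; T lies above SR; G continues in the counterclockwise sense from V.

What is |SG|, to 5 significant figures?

40.847

S is at the origin; S and R share the same y with |SR| = 35.7 and R on the +x side, so R = (35.700, 0.0000). A1 meets SR tangentially, so TR is at right angles to SR, so T = R + (0, 6.5) = (35.700, 6.5000). On A1, R sits at bearing -90° from T; a 126° counterclockwise sweep puts V at bearing 36°, so V = T + 6.5·(cos 36°, sin 36°) = (40.959, 10.321). Since A1 is tangent to VG there, TV ⟂ VG, so VG runs along (−sin 36°, cos 36°); with |VG| = 27.2, G = (24.971, 32.326). Then |SG| = |G − S| = 40.847.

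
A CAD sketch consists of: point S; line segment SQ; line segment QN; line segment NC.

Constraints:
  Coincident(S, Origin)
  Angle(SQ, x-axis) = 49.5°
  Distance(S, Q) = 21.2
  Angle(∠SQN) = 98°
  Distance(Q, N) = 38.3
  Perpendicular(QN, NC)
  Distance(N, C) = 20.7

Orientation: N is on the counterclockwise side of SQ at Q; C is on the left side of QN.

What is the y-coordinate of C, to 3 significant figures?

31.1

S is at the origin; SQ runs at 49.5° with length 21.2, so Q = 21.2·(cos 49.5°, sin 49.5°) = (13.8, 16.1). ∠SQN = 98.0°, so QN runs at 49.5° + (180° − 98.0°) = 132° from the x-axis; with |QN| = 38.3, N = Q + 38.3·(cos 132°, sin 132°) = (-11.6, 44.8). QN ⟂ NC; with |NC| = 20.7 on the left of QN, C = N + 20.7·(-0.749, -0.663) = (-27.1, 31.1). So C.y = 31.1.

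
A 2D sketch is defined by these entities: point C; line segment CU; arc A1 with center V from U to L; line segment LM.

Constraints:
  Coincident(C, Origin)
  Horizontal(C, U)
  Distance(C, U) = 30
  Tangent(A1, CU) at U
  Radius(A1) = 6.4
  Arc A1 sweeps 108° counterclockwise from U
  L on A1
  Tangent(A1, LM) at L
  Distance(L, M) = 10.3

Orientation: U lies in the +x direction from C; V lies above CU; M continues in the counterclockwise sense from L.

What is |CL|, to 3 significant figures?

37.0

C is at the origin; C and U share the same y with |CU| = 30.0 and U on the +x side, so U = (30.0, 0.00). Tangency of A1 to CU means the radius VU is perpendicular to CU, so V = U + (0, 6.4) = (30.0, 6.40). On A1, U sits at bearing -90° from V; a 108° counterclockwise sweep puts L at bearing 18°, so L = V + 6.4·(cos 18°, sin 18°) = (36.1, 8.38). Then |CL| = |L − C| = 37.0.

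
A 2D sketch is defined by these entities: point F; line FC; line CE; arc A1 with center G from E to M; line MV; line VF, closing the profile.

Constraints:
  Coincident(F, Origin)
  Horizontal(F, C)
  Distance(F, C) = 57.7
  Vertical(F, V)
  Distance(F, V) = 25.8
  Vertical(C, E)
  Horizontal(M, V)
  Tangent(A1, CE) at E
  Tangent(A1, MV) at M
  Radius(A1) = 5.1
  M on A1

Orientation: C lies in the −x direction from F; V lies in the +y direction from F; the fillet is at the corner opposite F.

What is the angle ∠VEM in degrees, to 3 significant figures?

39.9°

The virtual corner opposite F is at (-57.7, 25.8). A1 meets CE tangentially, so GE is at right angles to CE and the tangent condition forces GM to be normal to MV, with radius 5.1, so the center G sits 5.1 in from both sides at G = (-52.6, 20.7). That places the tangent points at E = (-57.7, 20.7) on CE and M = (-52.6, 25.8) on MV. Then cos ∠VEM = EV·EM / (|EV||EM|), giving 39.9°.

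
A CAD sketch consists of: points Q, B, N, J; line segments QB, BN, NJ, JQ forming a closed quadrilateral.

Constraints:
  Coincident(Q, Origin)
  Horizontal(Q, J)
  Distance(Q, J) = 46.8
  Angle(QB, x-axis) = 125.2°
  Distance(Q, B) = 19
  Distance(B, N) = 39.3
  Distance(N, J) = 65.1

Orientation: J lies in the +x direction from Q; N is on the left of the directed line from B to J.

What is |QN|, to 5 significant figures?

51.262

Q is at the origin; QJ is horizontal with |QJ| = 46.8 and J in +x, so J = (46.8, 0). QB runs at 125.2° with |QB| = 19.0, so B = (-10.952, 15.526). N is determined by |BN| = 39.3 and |NJ| = 65.1 together: it lies at the intersection of circle(B, 39.3) and circle(J, 65.1). With |BJ| = 59.803, the foot of the radical line on BJ is 7.3813 from B and the perpendicular offset is √(39.3² − 7.3813²) = 38.601. Taking the left-of-BJ solution: N = (6.1974, 50.886).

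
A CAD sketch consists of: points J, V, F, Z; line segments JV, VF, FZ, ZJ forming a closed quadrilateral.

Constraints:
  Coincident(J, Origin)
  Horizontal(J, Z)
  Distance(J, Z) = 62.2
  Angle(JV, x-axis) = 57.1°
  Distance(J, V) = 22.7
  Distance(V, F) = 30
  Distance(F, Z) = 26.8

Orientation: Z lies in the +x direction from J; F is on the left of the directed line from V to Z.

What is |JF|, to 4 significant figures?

45.96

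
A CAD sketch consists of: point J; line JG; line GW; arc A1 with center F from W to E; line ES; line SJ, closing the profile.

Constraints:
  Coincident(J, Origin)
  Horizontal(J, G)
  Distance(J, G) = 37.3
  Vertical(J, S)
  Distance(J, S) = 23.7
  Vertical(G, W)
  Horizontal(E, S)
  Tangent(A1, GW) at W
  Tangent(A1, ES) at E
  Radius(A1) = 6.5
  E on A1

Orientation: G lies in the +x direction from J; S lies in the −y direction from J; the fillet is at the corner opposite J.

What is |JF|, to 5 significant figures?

35.277

JS is vertical with |JS| = 23.7 and S on the −y side, so S = (0.0000, -23.700). The virtual corner opposite J is at (37.300, -23.700). A1 meets GW tangentially, so FW is at right angles to GW and A1 meets ES tangentially, so FE is at right angles to ES, with radius 6.5, so the center F sits 6.5 in from both sides at F = (30.800, -17.200). Then |JF| = |F − J| = 35.277.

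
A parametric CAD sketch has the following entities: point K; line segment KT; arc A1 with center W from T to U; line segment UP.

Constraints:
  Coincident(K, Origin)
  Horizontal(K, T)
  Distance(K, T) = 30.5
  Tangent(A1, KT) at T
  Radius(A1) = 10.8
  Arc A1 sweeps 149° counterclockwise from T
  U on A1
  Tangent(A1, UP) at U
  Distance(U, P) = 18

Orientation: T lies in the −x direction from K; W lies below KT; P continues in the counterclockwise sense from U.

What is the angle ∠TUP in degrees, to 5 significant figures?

105.50°

K is at the origin; KT is horizontal with |KT| = 30.5 and T on the −x side, so T = (-30.500, 0.0000). Since A1 is tangent to KT there, WT ⟂ KT, so W = T + (0, -10.8) = (-30.500, -10.800). On A1, T sits at bearing 90° from W; a 149° counterclockwise sweep puts U at bearing 239°, so U = W + 10.8·(cos 239°, sin 239°) = (-36.062, -20.057). Tangency of A1 to UP means the radius WU is perpendicular to UP, so UP runs along (−sin 239°, cos 239°); with |UP| = 18.0, P = (-20.633, -29.328). Then cos ∠TUP = UT·UP / (|UT||UP|), giving 105.50°.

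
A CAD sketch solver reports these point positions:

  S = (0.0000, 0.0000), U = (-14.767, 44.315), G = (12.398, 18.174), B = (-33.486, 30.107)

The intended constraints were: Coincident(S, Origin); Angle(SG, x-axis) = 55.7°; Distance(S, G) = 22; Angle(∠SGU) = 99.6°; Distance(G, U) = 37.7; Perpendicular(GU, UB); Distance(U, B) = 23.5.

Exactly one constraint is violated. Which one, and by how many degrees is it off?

Perpendicular(GU, UB) — off by 8.90°.

S = (0.00, 0.00) ✓; SG at 55.70° ✓; |SG| = 22.00 ✓; ∠SGU = 99.60° ✓; |GU| = 37.70 ✓; ∠(GU, UB) = 81.10° ✗; |UB| = 23.50 ✓.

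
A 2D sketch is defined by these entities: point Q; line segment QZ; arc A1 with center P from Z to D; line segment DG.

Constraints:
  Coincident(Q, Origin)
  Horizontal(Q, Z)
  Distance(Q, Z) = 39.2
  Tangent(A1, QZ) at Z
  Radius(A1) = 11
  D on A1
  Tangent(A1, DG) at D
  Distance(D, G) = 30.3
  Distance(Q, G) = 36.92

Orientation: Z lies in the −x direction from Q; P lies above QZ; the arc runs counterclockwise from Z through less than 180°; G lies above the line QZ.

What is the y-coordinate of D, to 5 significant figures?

6.1334

Q is at the origin; Q and Z share the same y with |QZ| = 39.2 and Z on the −x side, so Z = (-39.200, 0.0000). The tangent condition forces PZ to be normal to QZ, so P = Z + (0, 11) = (-39.200, 11.000). Since PD ⟂ DG (tangency), |PG| = √(11.0² + 30.3²) = 32.235 regardless of where D sits on A1. So G lies on both circle(Q, 36.92) and circle(P, 32.235); the above-QZ intersection is G = (-15.930, 33.307). D is the foot of the tangent from G: D = (-29.335, 6.1334).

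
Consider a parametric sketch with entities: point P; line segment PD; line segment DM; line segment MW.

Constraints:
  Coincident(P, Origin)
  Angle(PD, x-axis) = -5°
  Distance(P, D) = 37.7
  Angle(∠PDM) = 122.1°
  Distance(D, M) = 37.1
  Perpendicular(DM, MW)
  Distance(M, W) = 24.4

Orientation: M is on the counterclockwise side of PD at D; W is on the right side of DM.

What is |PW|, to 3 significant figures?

80.2

P is at the origin; PD runs at -5.0° with length 37.7, so D = 37.7·(cos -5.0°, sin -5.0°) = (37.6, -3.29). ∠PDM = 122.1°, so DM runs at -5.0° + (180° − 122.1°) = 52.9° from the x-axis; with |DM| = 37.1, M = D + 37.1·(cos 52.9°, sin 52.9°) = (59.9, 26.3). The perpendicularity gives MW at right angles to DM; with |MW| = 24.4 on the right of DM, W = M + 24.4·(0.798, -0.603) = (79.4, 11.6). Then |PW| = |W − P| = 80.2.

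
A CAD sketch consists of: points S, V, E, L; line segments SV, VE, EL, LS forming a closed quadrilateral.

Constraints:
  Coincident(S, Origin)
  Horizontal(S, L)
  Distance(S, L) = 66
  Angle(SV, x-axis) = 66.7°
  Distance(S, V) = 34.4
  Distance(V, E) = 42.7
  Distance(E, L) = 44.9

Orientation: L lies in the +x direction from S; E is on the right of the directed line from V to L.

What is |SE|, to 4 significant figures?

24.51

Checks: |VE| = 42.70 ✓; |EL| = 44.90 ✓.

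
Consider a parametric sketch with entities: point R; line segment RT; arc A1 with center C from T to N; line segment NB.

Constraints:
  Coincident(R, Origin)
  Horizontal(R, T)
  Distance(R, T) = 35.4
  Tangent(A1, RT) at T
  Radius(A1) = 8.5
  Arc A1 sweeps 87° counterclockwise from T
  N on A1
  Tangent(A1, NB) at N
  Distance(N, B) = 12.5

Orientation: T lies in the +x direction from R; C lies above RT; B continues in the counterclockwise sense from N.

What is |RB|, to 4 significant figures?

49.05

R is at the origin; RT is horizontal with |RT| = 35.4 and T on the +x side, so T = (35.40, 0.000). A1 meets RT tangentially, so CT is at right angles to RT, so C = T + (0, 8.5) = (35.40, 8.500). On A1, T sits at bearing -90° from C; an 87° counterclockwise sweep puts N at bearing -3°, so N = C + 8.5·(cos -3°, sin -3°) = (43.89, 8.055). Since A1 is tangent to NB there, CN ⟂ NB, so NB runs along (−sin -3°, cos -3°); with |NB| = 12.5, B = (44.54, 20.54). Then |RB| = |B − R| = 49.05.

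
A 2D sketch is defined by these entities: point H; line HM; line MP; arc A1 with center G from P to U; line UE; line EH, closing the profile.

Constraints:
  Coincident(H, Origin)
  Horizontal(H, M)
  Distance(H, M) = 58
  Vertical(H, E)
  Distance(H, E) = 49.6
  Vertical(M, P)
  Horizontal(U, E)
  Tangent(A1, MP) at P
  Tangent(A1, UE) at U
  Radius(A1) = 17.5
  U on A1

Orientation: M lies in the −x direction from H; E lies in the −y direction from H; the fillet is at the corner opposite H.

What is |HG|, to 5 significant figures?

51.678

HE is vertical with |HE| = 49.6 and E on the −y side, so E = (0.0000, -49.600). The virtual corner opposite H is at (-58.000, -49.600). The tangent condition forces GP to be normal to MP and the tangent condition forces GU to be normal to UE, with radius 17.5, so the center G sits 17.5 in from both sides at G = (-40.500, -32.100). Then |HG| = |G − H| = 51.678.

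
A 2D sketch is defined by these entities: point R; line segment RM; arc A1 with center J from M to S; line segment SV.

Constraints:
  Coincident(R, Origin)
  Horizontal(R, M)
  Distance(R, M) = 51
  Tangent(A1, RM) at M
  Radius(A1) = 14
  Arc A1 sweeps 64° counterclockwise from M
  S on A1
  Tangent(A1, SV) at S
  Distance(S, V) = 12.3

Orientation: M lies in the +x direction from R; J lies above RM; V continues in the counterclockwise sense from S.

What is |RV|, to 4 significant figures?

71.52

R is at the origin; R and M share the same y with |RM| = 51.0 and M on the +x side, so M = (51.00, 0.000). A1 meets RM tangentially, so JM is at right angles to RM, so J = M + (0, 14) = (51.00, 14.00). On A1, M sits at bearing -90° from J; a 64° counterclockwise sweep puts S at bearing -26°, so S = J + 14.0·(cos -26°, sin -26°) = (63.58, 7.863). Since A1 is tangent to SV there, JS ⟂ SV, so SV runs along (−sin -26°, cos -26°); with |SV| = 12.3, V = (68.98, 18.92). Then |RV| = |V − R| = 71.52.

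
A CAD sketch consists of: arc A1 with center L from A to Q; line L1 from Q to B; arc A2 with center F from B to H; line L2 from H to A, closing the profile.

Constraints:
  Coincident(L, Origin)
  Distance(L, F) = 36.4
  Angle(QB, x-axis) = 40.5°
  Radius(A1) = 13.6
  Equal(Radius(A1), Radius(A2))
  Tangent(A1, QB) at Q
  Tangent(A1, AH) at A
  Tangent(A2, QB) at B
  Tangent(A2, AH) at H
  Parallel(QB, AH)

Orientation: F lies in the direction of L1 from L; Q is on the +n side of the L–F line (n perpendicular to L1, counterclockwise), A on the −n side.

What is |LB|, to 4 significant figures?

38.86

The slot axis is L1's direction at 40.5°, so u = (cos 40.5°, sin 40.5°) = (0.7604, 0.6494) and n = (−sin 40.5°, cos 40.5°) = (-0.6494, 0.7604). L is at the origin and F lies 36.4 along u from L, so F = 36.4·u = (27.68, 23.64). Tangency of A1 to both parallel lines with radius 13.6 puts Q and A at L ± 13.6·n: Q = (-8.832, 10.34), A = (8.832, -10.34). Equal radii place B and H the same way about F: B = F + 13.6·n = (18.85, 33.98), H = F − 13.6·n = (36.51, 13.30). Then |LB| = |B − L| = 38.86.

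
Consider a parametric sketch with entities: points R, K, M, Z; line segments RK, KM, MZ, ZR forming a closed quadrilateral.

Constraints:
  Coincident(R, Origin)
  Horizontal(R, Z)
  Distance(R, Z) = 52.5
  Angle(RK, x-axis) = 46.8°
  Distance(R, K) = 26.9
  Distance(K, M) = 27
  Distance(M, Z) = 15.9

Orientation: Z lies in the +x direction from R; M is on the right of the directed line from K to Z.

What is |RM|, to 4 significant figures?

36.61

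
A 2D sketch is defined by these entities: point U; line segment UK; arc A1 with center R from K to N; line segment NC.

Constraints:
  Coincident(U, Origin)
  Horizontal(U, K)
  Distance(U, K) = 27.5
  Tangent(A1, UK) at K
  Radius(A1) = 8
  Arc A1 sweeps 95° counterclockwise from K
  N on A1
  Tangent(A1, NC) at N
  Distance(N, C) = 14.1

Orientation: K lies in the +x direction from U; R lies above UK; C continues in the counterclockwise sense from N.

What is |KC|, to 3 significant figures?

23.7

On A1, K sits at bearing -90° from R; a 95° counterclockwise sweep puts N at bearing 5°, so N = R + 8.0·(cos 5°, sin 5°) = (35.5, 8.70). Since A1 is tangent to NC there, RN ⟂ NC, so NC runs along (−sin 5°, cos 5°); with |NC| = 14.1, C = (34.2, 22.7). Then |KC| = |C − K| = 23.7.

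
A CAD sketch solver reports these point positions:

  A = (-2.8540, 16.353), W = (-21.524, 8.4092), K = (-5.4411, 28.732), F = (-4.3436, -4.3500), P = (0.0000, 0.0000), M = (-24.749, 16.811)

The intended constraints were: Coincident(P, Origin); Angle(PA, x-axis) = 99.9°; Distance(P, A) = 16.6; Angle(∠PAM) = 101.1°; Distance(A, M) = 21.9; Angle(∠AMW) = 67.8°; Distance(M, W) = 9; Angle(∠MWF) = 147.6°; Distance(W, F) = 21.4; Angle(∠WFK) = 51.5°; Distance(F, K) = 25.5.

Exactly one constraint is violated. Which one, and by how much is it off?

Distance(F, K) = 25.5 — off by 7.60.

P = (0.00, 0.00) ✓; PA at 99.90° ✓; |PA| = 16.60 ✓; ∠PAM = 101.1° ✓; |AM| = 21.90 ✓; ∠AMW = 67.80° ✓; |MW| = 8.999 ✓; ∠MWF = 147.6° ✓; |WF| = 21.40 ✓; ∠WFK = 51.50° ✓; |FK| = 33.10 ✗.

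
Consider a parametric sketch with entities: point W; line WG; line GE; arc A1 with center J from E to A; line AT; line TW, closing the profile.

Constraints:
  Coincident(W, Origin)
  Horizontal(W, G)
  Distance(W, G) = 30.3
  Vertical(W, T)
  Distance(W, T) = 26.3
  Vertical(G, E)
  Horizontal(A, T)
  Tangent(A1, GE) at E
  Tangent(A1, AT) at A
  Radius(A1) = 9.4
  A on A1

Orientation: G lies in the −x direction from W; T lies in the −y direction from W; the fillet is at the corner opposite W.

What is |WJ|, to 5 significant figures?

26.878

W and T share the same x with |WT| = 26.3 and T on the −y side, so T = (0.0000, -26.300). The virtual corner opposite W is at (-30.300, -26.300). A1 meets GE tangentially, so JE is at right angles to GE and A1 meets AT tangentially, so JA is at right angles to AT, with radius 9.4, so the center J sits 9.4 in from both sides at J = (-20.900, -16.900). Then |WJ| = |J − W| = 26.878.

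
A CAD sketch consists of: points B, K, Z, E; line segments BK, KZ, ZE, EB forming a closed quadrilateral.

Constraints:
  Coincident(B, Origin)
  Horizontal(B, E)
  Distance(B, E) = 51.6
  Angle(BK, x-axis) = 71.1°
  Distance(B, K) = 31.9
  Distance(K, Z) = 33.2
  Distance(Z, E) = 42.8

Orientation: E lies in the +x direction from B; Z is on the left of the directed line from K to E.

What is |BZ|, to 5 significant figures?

58.763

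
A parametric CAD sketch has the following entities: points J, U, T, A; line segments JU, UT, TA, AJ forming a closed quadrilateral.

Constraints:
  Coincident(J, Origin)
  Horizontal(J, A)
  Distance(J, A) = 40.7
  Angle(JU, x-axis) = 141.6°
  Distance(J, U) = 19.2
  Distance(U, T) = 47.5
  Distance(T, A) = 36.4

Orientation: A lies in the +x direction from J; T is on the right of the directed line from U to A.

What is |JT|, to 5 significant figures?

29.131

Checks: |UT| = 47.50 ✓; |TA| = 36.40 ✓.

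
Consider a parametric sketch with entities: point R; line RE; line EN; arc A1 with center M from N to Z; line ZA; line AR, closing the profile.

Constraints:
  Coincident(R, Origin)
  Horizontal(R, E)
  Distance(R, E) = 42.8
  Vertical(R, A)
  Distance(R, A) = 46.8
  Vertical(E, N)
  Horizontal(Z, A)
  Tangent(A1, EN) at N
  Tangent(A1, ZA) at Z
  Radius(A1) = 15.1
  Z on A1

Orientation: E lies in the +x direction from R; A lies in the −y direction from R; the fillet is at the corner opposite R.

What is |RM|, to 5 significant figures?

42.097

R and A share the same x with |RA| = 46.8 and A on the −y side, so A = (0.0000, -46.800). The virtual corner opposite R is at (42.800, -46.800). A1 meets EN tangentially, so MN is at right angles to EN and since A1 is tangent to ZA there, MZ ⟂ ZA, with radius 15.1, so the center M sits 15.1 in from both sides at M = (27.700, -31.700). Then |RM| = |M − R| = 42.097.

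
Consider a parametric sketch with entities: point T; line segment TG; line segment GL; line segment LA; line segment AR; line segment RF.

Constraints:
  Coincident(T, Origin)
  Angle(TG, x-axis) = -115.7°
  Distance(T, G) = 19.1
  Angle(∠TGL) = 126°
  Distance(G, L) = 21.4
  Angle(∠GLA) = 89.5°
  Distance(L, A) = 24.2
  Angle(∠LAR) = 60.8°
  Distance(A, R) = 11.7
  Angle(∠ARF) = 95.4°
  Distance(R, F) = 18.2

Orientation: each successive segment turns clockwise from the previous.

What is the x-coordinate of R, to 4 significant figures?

-22.42

T is at the origin; TG runs at -115.7° with length 19.1, so G = (-8.283, -17.21). ∠TGL = 126.0° gives GL at -169.7° from the x-axis; with |GL| = 21.4, L = (-29.34, -21.04). ∠GLA = 89.5° gives LA at 99.80° from the x-axis; with |LA| = 24.2, A = (-33.46, 2.810). ∠LAR = 60.8° gives AR at -19.40° from the x-axis; with |AR| = 11.7, R = (-22.42, -1.076). So R.x = -22.42.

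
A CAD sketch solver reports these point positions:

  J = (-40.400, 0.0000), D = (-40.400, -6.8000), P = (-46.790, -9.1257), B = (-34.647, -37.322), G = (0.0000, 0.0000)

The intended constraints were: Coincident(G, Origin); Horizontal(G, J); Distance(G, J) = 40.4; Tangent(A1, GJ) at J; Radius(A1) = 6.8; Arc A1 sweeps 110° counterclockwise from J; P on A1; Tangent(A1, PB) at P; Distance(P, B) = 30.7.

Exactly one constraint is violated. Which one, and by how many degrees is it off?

Tangent(A1, PB) at P — off by 3.30°.

G = (0.00, 0.00) ✓; G.y = 0.00, J.y = 0.00 ✓; |GJ| = 40.40 ✓; ∠(DJ, JG) = 90.00° ✓; |DJ| = 6.800 ✓; bearing(D→P) − bearing(D→J) = 110.0° ✓; |DP| = 6.800 ✓; ∠(DP, PB) = 86.70° ✗; |PB| = 30.70 ✓.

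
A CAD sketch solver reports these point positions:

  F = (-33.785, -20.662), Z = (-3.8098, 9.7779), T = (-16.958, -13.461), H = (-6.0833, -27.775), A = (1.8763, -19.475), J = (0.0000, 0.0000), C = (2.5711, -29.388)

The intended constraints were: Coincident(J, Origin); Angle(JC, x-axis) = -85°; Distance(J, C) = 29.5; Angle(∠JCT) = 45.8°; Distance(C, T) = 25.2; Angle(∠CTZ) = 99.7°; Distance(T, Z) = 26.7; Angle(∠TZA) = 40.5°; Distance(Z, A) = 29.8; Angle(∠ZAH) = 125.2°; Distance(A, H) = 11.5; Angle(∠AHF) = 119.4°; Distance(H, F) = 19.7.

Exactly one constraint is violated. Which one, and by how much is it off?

Distance(H, F) = 19.7 — off by 8.90.

J = (0.00, 0.00) ✓; JC at -85.00° ✓; |JC| = 29.50 ✓; ∠JCT = 45.80° ✓; |CT| = 25.20 ✓; ∠CTZ = 99.70° ✓; |TZ| = 26.70 ✓; ∠TZA = 40.50° ✓; |ZA| = 29.80 ✓; ∠ZAH = 125.2° ✓; |AH| = 11.50 ✓; ∠AHF = 119.4° ✓; |HF| = 28.60 ✗.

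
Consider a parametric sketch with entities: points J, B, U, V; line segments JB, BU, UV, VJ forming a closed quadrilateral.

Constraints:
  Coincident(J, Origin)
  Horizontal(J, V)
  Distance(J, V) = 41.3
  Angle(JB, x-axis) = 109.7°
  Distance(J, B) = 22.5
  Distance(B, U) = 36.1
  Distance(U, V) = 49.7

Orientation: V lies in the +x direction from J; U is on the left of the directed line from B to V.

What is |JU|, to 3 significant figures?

48.9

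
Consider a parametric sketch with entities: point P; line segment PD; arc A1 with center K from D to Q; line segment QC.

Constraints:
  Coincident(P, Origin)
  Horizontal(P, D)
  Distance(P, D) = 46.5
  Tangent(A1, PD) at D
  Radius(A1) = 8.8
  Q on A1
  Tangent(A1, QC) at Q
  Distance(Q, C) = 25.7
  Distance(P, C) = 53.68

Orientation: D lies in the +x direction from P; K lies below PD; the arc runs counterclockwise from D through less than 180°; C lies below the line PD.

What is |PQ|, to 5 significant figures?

38.982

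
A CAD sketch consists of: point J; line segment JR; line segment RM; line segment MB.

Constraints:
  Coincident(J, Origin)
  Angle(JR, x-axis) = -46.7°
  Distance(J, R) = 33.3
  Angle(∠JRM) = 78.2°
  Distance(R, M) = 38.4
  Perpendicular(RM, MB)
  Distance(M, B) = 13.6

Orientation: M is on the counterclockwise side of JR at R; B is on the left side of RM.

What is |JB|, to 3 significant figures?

36.9

∠JRM = 78.2°, so RM runs at -46.7° + (180° − 78.2°) = 55.1° from the x-axis; with |RM| = 38.4, M = R + 38.4·(cos 55.1°, sin 55.1°) = (44.8, 7.26). RM is perpendicular to MB; with |MB| = 13.6 on the left of RM, B = M + 13.6·(-0.820, 0.572) = (33.7, 15.0). Then |JB| = |B − J| = 36.9.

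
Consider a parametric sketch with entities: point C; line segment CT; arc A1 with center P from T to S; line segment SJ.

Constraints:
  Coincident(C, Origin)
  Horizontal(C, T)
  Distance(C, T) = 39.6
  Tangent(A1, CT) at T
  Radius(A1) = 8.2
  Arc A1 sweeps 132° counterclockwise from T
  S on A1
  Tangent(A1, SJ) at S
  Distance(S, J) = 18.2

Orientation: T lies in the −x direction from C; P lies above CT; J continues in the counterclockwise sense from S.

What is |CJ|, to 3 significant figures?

53.2

C is at the origin; CT is horizontal with |CT| = 39.6 and T on the −x side, so T = (-39.6, 0.00). The tangent condition forces PT to be normal to CT, so P = T + (0, 8.2) = (-39.6, 8.20). On A1, T sits at bearing -90° from P; a 132° counterclockwise sweep puts S at bearing 42°, so S = P + 8.2·(cos 42°, sin 42°) = (-33.5, 13.7). Tangency of A1 to SJ means the radius PS is perpendicular to SJ, so SJ runs along (−sin 42°, cos 42°); with |SJ| = 18.2, J = (-45.7, 27.2). Then |CJ| = |J − C| = 53.2.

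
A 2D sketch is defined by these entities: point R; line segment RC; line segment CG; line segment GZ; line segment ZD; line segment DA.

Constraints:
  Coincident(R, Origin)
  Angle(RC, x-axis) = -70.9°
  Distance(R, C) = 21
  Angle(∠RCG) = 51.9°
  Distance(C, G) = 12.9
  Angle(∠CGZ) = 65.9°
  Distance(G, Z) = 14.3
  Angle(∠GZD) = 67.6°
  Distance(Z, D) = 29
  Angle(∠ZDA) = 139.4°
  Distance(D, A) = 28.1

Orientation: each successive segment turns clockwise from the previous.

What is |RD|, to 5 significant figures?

35.628

R is at the origin; RC runs at -70.9° with length 21.0, so C = (6.8716, -19.844). ∠RCG = 51.9° gives CG at 161.00° from the x-axis; with |CG| = 12.9, G = (-5.3256, -15.644). ∠CGZ = 65.9° gives GZ at 46.900° from the x-axis; with |GZ| = 14.3, Z = (4.4452, -5.2028). ∠GZD = 67.6° gives ZD at -65.500° from the x-axis; with |ZD| = 29.0, D = (16.471, -31.592). Then |RD| = |D − R| = 35.628.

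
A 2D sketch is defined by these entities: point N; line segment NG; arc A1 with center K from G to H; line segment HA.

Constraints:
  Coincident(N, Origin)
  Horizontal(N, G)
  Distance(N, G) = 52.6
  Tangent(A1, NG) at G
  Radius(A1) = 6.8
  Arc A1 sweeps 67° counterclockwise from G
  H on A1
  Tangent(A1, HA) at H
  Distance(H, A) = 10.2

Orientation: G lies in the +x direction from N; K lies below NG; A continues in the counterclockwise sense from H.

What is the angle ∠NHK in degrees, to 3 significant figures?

162°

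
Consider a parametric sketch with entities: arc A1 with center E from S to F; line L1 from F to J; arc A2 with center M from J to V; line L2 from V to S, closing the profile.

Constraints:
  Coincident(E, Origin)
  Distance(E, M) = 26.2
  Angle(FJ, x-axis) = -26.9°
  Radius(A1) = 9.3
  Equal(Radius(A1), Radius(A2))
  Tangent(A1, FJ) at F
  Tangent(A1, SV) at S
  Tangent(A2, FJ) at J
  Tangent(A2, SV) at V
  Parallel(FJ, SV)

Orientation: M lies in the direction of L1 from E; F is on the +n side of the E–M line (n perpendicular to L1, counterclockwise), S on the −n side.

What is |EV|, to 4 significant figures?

27.80

Tangency of A1 to both parallel lines with radius 9.3 puts F and S at E ± 9.3·n: F = (4.208, 8.294), S = (-4.208, -8.294). Equal radii place J and V the same way about M: J = M + 9.3·n = (27.57, -3.560), V = M − 9.3·n = (19.16, -20.15). Then |EV| = |V − E| = 27.80.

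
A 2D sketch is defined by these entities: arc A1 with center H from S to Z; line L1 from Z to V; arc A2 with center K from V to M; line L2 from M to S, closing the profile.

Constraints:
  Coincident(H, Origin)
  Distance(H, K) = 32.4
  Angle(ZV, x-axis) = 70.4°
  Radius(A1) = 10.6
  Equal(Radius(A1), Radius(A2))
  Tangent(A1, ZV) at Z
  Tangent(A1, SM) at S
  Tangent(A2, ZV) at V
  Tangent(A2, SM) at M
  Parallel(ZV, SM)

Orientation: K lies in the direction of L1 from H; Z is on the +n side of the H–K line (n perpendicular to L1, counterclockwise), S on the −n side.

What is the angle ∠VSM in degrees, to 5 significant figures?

33.198°

The slot axis is L1's direction at 70.4°, so u = (cos 70.4°, sin 70.4°) = (0.33545, 0.94206) and n = (−sin 70.4°, cos 70.4°) = (-0.94206, 0.33545). H is at the origin and K lies 32.4 along u from H, so K = 32.4·u = (10.869, 30.523). Tangency of A1 to both parallel lines with radius 10.6 puts Z and S at H ± 10.6·n: Z = (-9.9858, 3.5558), S = (9.9858, -3.5558). Equal radii place V and M the same way about K: V = K + 10.6·n = (0.88282, 34.078), M = K − 10.6·n = (20.854, 26.967). Then cos ∠VSM = SV·SM / (|SV||SM|), giving 33.198°.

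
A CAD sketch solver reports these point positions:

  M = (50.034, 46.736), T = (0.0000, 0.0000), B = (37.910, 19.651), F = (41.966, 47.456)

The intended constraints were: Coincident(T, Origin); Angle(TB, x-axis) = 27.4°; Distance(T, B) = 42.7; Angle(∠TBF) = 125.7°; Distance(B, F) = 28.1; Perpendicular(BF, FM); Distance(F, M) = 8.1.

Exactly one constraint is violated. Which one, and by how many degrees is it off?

Perpendicular(BF, FM) — off by 3.20°.

T = (0.00, 0.00) ✓; TB at 27.40° ✓; |TB| = 42.70 ✓; ∠TBF = 125.7° ✓; |BF| = 28.10 ✓; ∠(BF, FM) = 86.80° ✗; |FM| = 8.100 ✓.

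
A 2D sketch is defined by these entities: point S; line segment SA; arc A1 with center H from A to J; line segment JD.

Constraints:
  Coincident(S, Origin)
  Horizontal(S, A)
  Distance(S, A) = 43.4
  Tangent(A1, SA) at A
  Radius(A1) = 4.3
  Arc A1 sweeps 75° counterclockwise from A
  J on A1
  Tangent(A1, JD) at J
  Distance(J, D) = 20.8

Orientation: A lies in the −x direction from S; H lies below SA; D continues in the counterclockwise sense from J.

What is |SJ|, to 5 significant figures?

47.660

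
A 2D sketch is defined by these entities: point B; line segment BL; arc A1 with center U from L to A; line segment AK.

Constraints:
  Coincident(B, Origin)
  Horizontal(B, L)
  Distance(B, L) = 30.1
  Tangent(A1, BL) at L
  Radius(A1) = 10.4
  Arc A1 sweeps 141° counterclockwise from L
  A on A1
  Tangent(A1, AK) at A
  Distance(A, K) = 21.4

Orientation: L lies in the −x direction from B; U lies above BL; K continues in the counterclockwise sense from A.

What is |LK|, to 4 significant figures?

33.50

B is at the origin; BL is horizontal with |BL| = 30.1 and L on the −x side, so L = (-30.10, 0.000). A1 meets BL tangentially, so UL is at right angles to BL, so U = L + (0, 10.4) = (-30.10, 10.40). On A1, L sits at bearing -90° from U; a 141° counterclockwise sweep puts A at bearing 51°, so A = U + 10.4·(cos 51°, sin 51°) = (-23.56, 18.48). The tangent condition forces UA to be normal to AK, so AK runs along (−sin 51°, cos 51°); with |AK| = 21.4, K = (-40.19, 31.95). Then |LK| = |K − L| = 33.50.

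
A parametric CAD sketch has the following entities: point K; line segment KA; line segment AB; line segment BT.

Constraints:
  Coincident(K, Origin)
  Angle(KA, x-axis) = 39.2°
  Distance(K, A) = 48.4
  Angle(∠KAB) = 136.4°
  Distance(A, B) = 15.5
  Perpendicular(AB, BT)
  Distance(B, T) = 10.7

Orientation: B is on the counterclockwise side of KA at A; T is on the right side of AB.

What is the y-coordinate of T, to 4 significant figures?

44.63

K is at the origin; KA runs at 39.2° with length 48.4, so A = 48.4·(cos 39.2°, sin 39.2°) = (37.51, 30.59). ∠KAB = 136.4°, so AB runs at 39.2° + (180° − 136.4°) = 82.80° from the x-axis; with |AB| = 15.5, B = A + 15.5·(cos 82.80°, sin 82.80°) = (39.45, 45.97). AB ⟂ BT; with |BT| = 10.7 on the right of AB, T = B + 10.7·(0.9921, -0.1253) = (50.07, 44.63). So T.y = 44.63.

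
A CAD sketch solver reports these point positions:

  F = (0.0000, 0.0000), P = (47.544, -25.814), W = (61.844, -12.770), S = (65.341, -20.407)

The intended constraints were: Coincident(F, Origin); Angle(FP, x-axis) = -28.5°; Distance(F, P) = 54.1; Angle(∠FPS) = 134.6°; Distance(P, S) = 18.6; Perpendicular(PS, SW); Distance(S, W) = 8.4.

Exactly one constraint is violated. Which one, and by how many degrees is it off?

Perpendicular(PS, SW) — off by 7.70°.

F = (0.00, 0.00) ✓; FP at -28.50° ✓; |FP| = 54.10 ✓; ∠FPS = 134.6° ✓; |PS| = 18.60 ✓; ∠(PS, SW) = 97.70° ✗; |SW| = 8.400 ✓.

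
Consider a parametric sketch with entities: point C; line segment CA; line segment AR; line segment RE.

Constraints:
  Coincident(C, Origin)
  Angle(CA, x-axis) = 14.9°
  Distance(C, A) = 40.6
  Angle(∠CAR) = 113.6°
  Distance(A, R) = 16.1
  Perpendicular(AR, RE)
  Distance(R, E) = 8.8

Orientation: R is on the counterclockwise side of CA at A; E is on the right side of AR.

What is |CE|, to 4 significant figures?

56.24

C is at the origin; CA runs at 14.9° with length 40.6, so A = 40.6·(cos 14.9°, sin 14.9°) = (39.23, 10.44). ∠CAR = 113.6°, so AR runs at 14.9° + (180° − 113.6°) = 81.30° from the x-axis; with |AR| = 16.1, R = A + 16.1·(cos 81.30°, sin 81.30°) = (41.67, 26.35). AR is perpendicular to RE; with |RE| = 8.8 on the right of AR, E = R + 8.8·(0.9885, -0.1513) = (50.37, 25.02). Then |CE| = |E − C| = 56.24.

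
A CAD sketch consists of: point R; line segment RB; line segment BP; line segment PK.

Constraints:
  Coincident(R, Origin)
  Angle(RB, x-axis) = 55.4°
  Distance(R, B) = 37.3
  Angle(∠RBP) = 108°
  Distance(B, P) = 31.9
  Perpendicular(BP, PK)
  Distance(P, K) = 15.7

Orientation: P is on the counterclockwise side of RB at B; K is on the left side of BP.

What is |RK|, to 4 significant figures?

47.72

R is at the origin; RB runs at 55.4° with length 37.3, so B = 37.3·(cos 55.4°, sin 55.4°) = (21.18, 30.70). ∠RBP = 108.0°, so BP runs at 55.4° + (180° − 108.0°) = 127.4° from the x-axis; with |BP| = 31.9, P = B + 31.9·(cos 127.4°, sin 127.4°) = (1.805, 56.04). The perpendicularity gives PK at right angles to BP; with |PK| = 15.7 on the left of BP, K = P + 15.7·(-0.7944, -0.6074) = (-10.67, 46.51). Then |RK| = |K − R| = 47.72.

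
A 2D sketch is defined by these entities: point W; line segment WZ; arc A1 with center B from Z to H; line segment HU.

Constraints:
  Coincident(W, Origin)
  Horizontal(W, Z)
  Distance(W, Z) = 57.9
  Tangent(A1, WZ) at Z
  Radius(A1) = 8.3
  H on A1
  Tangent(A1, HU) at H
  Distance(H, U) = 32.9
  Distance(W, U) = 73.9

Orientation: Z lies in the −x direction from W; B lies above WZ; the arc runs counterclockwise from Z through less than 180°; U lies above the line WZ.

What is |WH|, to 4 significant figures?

51.24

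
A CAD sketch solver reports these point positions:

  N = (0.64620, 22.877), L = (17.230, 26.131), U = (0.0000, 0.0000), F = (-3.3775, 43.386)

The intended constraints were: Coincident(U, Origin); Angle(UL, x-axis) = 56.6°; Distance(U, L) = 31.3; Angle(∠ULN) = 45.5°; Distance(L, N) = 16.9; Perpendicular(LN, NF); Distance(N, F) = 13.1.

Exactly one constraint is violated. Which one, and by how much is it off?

Distance(N, F) = 13.1 — off by 7.80.

U = (0.00, 0.00) ✓; UL at 56.60° ✓; |UL| = 31.30 ✓; ∠ULN = 45.50° ✓; |LN| = 16.90 ✓; ∠(LN, NF) = 90.00° ✓; |NF| = 20.90 ✗.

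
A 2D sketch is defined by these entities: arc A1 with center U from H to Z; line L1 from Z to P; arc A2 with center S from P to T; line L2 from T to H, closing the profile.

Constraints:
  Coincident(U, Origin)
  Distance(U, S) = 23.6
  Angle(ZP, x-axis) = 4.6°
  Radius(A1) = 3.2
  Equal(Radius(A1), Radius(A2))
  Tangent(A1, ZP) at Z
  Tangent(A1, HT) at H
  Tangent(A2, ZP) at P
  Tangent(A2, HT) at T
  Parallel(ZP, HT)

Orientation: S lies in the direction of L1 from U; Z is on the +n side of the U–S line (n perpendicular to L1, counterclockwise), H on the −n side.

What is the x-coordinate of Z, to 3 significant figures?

-0.257

The slot axis is L1's direction at 4.6°, so u = (cos 4.6°, sin 4.6°) = (0.997, 0.0802) and n = (−sin 4.6°, cos 4.6°) = (-0.0802, 0.997). U is at the origin and S lies 23.6 along u from U, so S = 23.6·u = (23.5, 1.89). Tangency of A1 to both parallel lines with radius 3.2 puts Z and H at U ± 3.2·n: Z = (-0.257, 3.19), H = (0.257, -3.19). So Z.x = -0.257.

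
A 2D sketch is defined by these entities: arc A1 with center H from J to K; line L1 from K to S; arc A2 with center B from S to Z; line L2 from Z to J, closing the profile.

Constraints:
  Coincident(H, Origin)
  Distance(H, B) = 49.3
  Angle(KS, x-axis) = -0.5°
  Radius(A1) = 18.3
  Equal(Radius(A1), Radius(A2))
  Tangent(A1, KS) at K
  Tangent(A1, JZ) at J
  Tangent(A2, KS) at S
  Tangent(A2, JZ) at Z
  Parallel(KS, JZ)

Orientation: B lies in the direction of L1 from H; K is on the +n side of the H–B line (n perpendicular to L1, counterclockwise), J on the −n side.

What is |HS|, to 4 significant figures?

52.59

The slot axis is L1's direction at -0.5°, so u = (cos -0.5°, sin -0.5°) = (1.000, -0.008727) and n = (−sin -0.5°, cos -0.5°) = (0.008727, 1.000). H is at the origin and B lies 49.3 along u from H, so B = 49.3·u = (49.30, -0.4302). Tangency of A1 to both parallel lines with radius 18.3 puts K and J at H ± 18.3·n: K = (0.1597, 18.30), J = (-0.1597, -18.30). Equal radii place S and Z the same way about B: S = B + 18.3·n = (49.46, 17.87), Z = B − 18.3·n = (49.14, -18.73). Then |HS| = |S − H| = 52.59.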